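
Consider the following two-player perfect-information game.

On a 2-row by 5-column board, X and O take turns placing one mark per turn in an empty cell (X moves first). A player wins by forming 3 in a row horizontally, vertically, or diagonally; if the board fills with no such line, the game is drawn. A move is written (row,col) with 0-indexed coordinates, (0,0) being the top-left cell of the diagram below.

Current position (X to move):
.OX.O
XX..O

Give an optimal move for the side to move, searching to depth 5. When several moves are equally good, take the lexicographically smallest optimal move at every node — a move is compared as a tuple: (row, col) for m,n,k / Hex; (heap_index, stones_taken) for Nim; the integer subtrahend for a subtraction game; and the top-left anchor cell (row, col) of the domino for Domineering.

X's best at [.OX.O/XX..O]: (1,2)

[.OX.O/XX..O] X move#1: (0,0):+0/XOX.O/XX..O, (0,3):+0/.OXXO/XX..O, (1,2):+1/.OX.O/XXX.O*, (1,3):+0/.OX.O/XX.XO
[.OX.O/XXX.O] end (terminal -1, O#2); searched .OX.O/XX..O to 5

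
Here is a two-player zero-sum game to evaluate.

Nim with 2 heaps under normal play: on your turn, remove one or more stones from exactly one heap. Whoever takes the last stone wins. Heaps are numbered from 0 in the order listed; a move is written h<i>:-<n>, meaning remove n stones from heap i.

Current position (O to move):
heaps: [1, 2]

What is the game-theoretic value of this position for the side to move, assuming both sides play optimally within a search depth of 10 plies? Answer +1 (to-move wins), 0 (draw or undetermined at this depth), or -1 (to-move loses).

p1 O@[(1,2)]: h0:-1[(0,2)]-1 h1:-1[(1,1)]+1* h1:-2[(1,0)]-1
p2 X@[(1,1)]: h0:-1[(0,1)]-1* h1:-1[(1,0)]-1
p3 O@[(0,1)]: h1:-1[(0,0)]+1*
p4 X@[(0,0)] terminal -1; root [(1,2)] d10

value((1,2), O) = +1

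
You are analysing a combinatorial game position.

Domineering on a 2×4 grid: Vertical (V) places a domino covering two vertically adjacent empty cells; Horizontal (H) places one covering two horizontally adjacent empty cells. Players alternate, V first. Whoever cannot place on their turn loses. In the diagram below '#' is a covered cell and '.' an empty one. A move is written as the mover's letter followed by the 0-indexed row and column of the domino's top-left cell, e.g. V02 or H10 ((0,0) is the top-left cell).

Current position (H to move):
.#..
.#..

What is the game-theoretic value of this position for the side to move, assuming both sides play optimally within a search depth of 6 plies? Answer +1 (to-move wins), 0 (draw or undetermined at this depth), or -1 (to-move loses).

value(.#../.#.., H) = +1

p1 H@[.#../.#..]: H02[.###/.#..]+1* H12[.#../.###]+1
p2 V@[.###/.#..]: V00[####/##..]-1*
p3 H@[####/##..]: H12[####/####]+1*
p4 V@[####/####] terminal -1; root [.#../.#..] d6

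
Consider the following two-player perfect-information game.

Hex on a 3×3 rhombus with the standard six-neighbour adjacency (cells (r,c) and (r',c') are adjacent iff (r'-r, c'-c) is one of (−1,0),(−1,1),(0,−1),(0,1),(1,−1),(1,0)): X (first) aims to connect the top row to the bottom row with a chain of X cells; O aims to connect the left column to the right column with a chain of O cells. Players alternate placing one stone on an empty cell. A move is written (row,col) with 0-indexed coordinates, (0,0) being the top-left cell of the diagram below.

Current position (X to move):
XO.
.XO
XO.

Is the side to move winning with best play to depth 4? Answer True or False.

X winning at [XO./.XO/XO.]: True

p1 X@[XO./.XO/XO.]: (0,2)[XOX/.XO/XO.]+1* (1,0)[XO./XXO/XO.]+1 (2,2)[XO./.XO/XOX]+1
p2 O@[XOX/.XO/XO.] terminal -1; root [XO./.XO/XO.] d4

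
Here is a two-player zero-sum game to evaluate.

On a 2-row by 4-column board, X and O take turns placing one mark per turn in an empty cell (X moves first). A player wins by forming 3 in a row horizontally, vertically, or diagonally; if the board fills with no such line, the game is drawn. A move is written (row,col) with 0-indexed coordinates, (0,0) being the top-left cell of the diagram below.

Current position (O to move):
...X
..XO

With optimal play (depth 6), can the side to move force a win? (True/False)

O winning at [...X/..XO]: False

[...X/..XO] O move#1: (0,0):+0/O..X/..XO*, (0,1):+0/.O.X/..XO, (0,2):+0/..OX/..XO, (1,0):+0/...X/O.XO, (1,1):+0/...X/.OXO
[O..X/..XO] X move#2: (0,1):+0/OX.X/..XO*, (0,2):+0/O.XX/..XO, (1,0):+0/O..X/X.XO, (1,1):+0/O..X/.XXO
[OX.X/..XO] O move#3: (0,2):+0/OXOX/..XO*, (1,0):-1/OX.X/O.XO, (1,1):-1/OX.X/.OXO
[OXOX/..XO] X move#4: (1,0):+0/OXOX/X.XO*, (1,1):+0/OXOX/.XXO
[OXOX/X.XO] O move#5: (1,1):+0/OXOX/XOXO*
[OXOX/XOXO] end (terminal +0, X#6); searched ...X/..XO to 6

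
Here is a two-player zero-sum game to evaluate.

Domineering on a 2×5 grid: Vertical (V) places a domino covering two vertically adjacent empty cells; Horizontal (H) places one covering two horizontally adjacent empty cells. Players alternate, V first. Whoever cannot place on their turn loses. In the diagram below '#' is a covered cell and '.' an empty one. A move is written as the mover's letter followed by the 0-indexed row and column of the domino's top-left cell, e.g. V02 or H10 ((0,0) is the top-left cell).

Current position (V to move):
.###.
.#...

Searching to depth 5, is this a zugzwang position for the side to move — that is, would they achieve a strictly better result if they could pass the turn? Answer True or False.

[.###./.#...] V move#1: V00:-1/####./##..., V04:+1/.####/.#..#*
[.####/.#..#] H move#2: H12:-1/.####/.####*
[.####/.####] V move#3: V00:+1/#####/#####*
[#####/#####] end (terminal -1, H#4); searched .###./.#... to 5
pass branch (H moves first from the same position):
  | [.###./.#...] H move#1: H12:-1/.###./.###.*, H13:-1/.###./.#.##
  | [.###./.###.] V move#2: V00:+1/####./####.*, V04:+1/.####/.####
  | [####./####.] end (terminal -1, H#3); searched .###./.#... to 5
V moving scores +1; V passing scores +1

zugzwang(.###./.#..., V) = False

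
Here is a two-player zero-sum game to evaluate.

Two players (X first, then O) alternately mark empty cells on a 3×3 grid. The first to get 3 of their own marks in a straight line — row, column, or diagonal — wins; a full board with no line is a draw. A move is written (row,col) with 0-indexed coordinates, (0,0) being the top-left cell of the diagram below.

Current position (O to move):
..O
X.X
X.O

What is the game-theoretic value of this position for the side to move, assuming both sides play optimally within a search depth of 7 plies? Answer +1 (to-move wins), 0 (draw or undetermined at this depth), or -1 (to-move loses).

value(..O/X.X/X.O, O) = -1

ply 1, O at ..O/X.X/X.O | (0,0)=-1→O.O/X.X/X.O*; (0,1)=-1→.OO/X.X/X.O; (1,1)=-1→..O/XOX/X.O; (2,1)=-1→..O/X.X/XOO
ply 2, X at O.O/X.X/X.O | (0,1)=-1→OXO/X.X/X.O; (1,1)=+1→O.O/XXX/X.O*; (2,1)=-1→O.O/X.X/XXO
ply 3: O.O/XXX/X.O is terminal -1 (O); from ..O/X.X/X.O depth 7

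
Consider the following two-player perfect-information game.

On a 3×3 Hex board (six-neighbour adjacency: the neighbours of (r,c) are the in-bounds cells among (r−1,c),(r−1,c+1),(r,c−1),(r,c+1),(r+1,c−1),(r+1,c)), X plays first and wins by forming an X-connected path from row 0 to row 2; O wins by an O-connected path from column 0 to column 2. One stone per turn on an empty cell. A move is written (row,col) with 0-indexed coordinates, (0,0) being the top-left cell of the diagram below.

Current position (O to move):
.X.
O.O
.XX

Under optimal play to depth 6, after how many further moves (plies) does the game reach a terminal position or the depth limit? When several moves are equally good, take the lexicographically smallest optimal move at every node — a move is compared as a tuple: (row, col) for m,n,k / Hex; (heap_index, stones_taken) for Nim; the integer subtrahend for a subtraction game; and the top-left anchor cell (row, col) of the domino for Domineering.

[.X./O.O/.XX] O move#1: (0,0):-1/OX./O.O/.XX, (0,2):-1/.XO/O.O/.XX, (1,1):+1/.X./OOO/.XX*, (2,0):-1/.X./O.O/OXX
[.X./OOO/.XX] end (terminal -1, X#2); searched .X./O.O/.XX to 6

PV length from [.X./O.O/.XX]: 1 ply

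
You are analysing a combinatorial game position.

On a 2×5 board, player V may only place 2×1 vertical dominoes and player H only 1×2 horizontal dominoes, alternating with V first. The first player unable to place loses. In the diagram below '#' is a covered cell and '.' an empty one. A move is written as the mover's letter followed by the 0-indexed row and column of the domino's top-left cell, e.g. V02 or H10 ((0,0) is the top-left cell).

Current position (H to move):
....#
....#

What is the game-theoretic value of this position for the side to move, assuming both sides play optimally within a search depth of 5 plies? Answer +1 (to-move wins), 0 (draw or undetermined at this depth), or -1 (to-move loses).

value(....#/....#, H) = +1

[....#/....#] H move#1: H00:-1/##..#/....#, H01:+1/.##.#/....#*, H02:-1/..###/....#, H10:-1/....#/##..#, H11:+1/....#/.##.#, H12:-1/....#/..###
[.##.#/....#] V move#2: V00:-1/###.#/#...#*, V03:-1/.####/...##
[###.#/#...#] H move#3: H11:-1/###.#/###.#, H12:+1/###.#/#.###*
[###.#/#.###] end (terminal -1, V#4); searched ....#/....# to 5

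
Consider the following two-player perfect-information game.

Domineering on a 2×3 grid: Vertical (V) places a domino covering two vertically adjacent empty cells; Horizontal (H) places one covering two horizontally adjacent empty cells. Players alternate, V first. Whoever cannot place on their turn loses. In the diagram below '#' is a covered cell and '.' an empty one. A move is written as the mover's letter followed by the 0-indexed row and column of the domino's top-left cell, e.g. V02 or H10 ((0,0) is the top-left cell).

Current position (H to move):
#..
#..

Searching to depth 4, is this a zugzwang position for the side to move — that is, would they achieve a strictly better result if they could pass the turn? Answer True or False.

[#../#..] H move#1: H01:+1/###/#..*, H11:+1/#../###
[###/#..] end (terminal -1, V#2); searched #../#.. to 4
if H skipped the turn, V would face:
~ [#../#..] V move#1: V01:+1/##./##.*, V02:+1/#.#/#.#
~ [##./##.] end (terminal -1, H#2); searched #../#.. to 4
compare (H): move=+1 vs pass=-1

zugzwang(#../#.., H) = False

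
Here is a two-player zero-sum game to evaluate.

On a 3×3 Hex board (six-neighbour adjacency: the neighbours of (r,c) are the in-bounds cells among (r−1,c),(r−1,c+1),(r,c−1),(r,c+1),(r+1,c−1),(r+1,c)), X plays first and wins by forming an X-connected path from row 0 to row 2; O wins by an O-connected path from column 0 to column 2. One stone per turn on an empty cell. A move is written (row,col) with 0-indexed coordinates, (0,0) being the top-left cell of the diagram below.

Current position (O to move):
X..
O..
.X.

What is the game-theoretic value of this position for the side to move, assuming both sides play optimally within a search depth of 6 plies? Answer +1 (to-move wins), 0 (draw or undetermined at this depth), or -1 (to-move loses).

value(X../O../.X., O) = +1

ply 1, O at X../O../.X. | (0,1)=-1→XO./O../.X.; (0,2)=+1→X.O/O../.X.*; (1,1)=+1→X../OO./.X.; (1,2)=-1→X../O.O/.X.; (2,0)=-1→X../O../OX.; (2,2)=-1→X../O../.XO
ply 2, X at X.O/O../.X. | (0,1)=-1→XXO/O../.X.*; (1,1)=-1→X.O/OX./.X.; (1,2)=-1→X.O/O.X/.X.; (2,0)=-1→X.O/O../XX.; (2,2)=-1→X.O/O../.XX
ply 3, O at XXO/O../.X. | (1,1)=+1→XXO/OO./.X.*; (1,2)=-1→XXO/O.O/.X.; (2,0)=-1→XXO/O../OX.; (2,2)=-1→XXO/O../.XO
ply 4: XXO/OO./.X. is terminal -1 (X); from X../O../.X. depth 6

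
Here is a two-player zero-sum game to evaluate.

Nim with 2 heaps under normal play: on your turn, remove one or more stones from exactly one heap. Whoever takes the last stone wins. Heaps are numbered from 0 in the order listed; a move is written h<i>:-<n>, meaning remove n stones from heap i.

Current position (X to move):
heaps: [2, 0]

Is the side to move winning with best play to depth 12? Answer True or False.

p1 X@[(2,0)]: h0:-1[(1,0)]-1 h0:-2[(0,0)]+1*
p2 O@[(0,0)] terminal -1; root [(2,0)] d12

X winning at [(2,0)]: True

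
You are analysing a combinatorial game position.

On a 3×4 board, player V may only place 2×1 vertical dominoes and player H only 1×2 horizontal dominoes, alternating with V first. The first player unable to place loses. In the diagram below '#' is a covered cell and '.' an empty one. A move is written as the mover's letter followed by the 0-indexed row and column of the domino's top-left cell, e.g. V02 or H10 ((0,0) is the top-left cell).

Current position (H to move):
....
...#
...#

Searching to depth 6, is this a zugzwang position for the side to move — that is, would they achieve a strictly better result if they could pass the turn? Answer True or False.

zugzwang(..../...#/...#, H) = False

ply 1, H at ..../...#/...# | H00=-1→##../...#/...#; H01=-1→.##./...#/...#; H02=-1→..##/...#/...#; H10=+1→..../##.#/...#*; H11=+1→..../.###/...#; H20=-1→..../...#/##.#; H21=-1→..../...#/.###
ply 2, V at ..../##.#/...# | V02=-1→..#./####/...#*; V12=-1→..../####/..##
ply 3, H at ..#./####/...# | H00=+1→###./####/...#*; H20=+1→..#./####/##.#; H21=+1→..#./####/.###
ply 4: ###./####/...# is terminal -1 (V); from ..../...#/...# depth 6
pass branch (V moves first from the same position):
  | ply 1, V at ..../...#/...# | V00=-1→#.../#..#/...#; V01=+1→.#../.#.#/...#*; V02=-1→..#./..##/...#; V10=-1→..../#..#/#..#; V11=+1→..../.#.#/.#.#; V12=-1→..../..##/..##
  | ply 2, H at .#../.#.#/...# | H02=-1→.###/.#.#/...#*; H20=-1→.#../.#.#/##.#; H21=-1→.#../.#.#/.###
  | ply 3, V at .###/.#.#/...# | V00=-1→####/##.#/...#; V10=-1→.###/##.#/#..#; V12=+1→.###/.###/..##*
  | ply 4, H at .###/.###/..## | H20=-1→.###/.###/####*
  | ply 5, V at .###/.###/#### | V00=+1→####/####/####*
  | ply 6: ####/####/#### is terminal -1 (H); from ..../...#/...# depth 6
H moving scores +1; H passing scores -1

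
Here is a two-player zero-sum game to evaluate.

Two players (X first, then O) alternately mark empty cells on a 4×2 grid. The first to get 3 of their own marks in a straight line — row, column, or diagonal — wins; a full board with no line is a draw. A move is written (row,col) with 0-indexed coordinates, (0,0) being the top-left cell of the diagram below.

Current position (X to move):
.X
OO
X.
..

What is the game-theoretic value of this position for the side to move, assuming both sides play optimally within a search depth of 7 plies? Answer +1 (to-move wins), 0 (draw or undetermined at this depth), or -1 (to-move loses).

p1 X@[.X/OO/X./..]: (0,0)[XX/OO/X./..]+0* (2,1)[.X/OO/XX/..]+0 (3,0)[.X/OO/X./X.]+0 (3,1)[.X/OO/X./.X]+0
p2 O@[XX/OO/X./..]: (2,1)[XX/OO/XO/..]+0* (3,0)[XX/OO/X./O.]+0 (3,1)[XX/OO/X./.O]+0
p3 X@[XX/OO/XO/..]: (3,0)[XX/OO/XO/X.]-1 (3,1)[XX/OO/XO/.X]+0*
p4 O@[XX/OO/XO/.X]: (3,0)[XX/OO/XO/OX]+0*
p5 X@[XX/OO/XO/OX] terminal +0; root [.X/OO/X./..] d7

value(.X/OO/X./.., X) = 0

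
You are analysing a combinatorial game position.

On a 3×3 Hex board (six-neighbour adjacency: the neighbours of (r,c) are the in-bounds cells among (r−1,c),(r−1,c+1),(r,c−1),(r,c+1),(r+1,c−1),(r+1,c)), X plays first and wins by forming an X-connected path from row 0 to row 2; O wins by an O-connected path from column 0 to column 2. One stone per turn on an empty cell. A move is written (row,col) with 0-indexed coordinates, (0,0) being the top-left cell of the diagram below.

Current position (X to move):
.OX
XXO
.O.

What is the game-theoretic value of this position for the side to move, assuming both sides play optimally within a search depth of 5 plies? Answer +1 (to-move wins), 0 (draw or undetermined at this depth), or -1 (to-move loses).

ply 1, X at .OX/XXO/.O. | (0,0)=-1→XOX/XXO/.O.; (2,0)=+1→.OX/XXO/XO.*; (2,2)=-1→.OX/XXO/.OX
ply 2: .OX/XXO/XO. is terminal -1 (O); from .OX/XXO/.O. depth 5

value(.OX/XXO/.O., X) = +1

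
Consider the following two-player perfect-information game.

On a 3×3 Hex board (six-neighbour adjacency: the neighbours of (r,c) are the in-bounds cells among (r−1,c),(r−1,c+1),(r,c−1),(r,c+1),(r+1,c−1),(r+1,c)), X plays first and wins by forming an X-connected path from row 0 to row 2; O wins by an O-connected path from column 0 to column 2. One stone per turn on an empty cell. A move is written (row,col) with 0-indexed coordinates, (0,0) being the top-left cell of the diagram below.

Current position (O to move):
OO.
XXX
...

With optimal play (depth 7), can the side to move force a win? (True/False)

O winning at [OO./XXX/...]: True

ply 1, O at OO./XXX/... | (0,2)=+1→OOO/XXX/...*; (2,0)=-1→OO./XXX/O..; (2,1)=-1→OO./XXX/.O.; (2,2)=-1→OO./XXX/..O
ply 2: OOO/XXX/... is terminal -1 (X); from OO./XXX/... depth 7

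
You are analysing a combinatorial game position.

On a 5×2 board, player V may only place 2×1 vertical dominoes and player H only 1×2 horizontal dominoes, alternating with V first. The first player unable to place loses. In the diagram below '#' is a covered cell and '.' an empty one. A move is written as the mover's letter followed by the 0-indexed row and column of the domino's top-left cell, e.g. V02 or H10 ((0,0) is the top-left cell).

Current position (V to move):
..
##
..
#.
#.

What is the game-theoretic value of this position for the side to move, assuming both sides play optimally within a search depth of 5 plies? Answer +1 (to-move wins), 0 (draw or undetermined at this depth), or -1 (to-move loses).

value(../##/../#./#., V) = -1

[../##/../#./#.] V move#1: V21:-1/../##/.#/##/#.*, V31:-1/../##/../##/##
[../##/.#/##/#.] H move#2: H00:+1/##/##/.#/##/#.*
[##/##/.#/##/#.] end (terminal -1, V#3); searched ../##/../#./#. to 5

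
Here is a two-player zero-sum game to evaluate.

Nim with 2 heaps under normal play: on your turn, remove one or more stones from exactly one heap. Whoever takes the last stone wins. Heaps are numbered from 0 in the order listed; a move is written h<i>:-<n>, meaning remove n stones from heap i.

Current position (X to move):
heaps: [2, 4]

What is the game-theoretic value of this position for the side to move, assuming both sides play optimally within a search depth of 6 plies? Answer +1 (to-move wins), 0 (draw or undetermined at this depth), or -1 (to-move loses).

p1 X@[(2,4)]: h0:-1[(1,4)]-1 h0:-2[(0,4)]-1 h1:-1[(2,3)]-1 h1:-2[(2,2)]+1* h1:-3[(2,1)]-1 h1:-4[(2,0)]-1
p2 O@[(2,2)]: h0:-1[(1,2)]-1* h0:-2[(0,2)]-1 h1:-1[(2,1)]-1 h1:-2[(2,0)]-1
p3 X@[(1,2)]: h0:-1[(0,2)]-1 h1:-1[(1,1)]+1* h1:-2[(1,0)]-1
p4 O@[(1,1)]: h0:-1[(0,1)]-1* h1:-1[(1,0)]-1
p5 X@[(0,1)]: h1:-1[(0,0)]+1*
p6 O@[(0,0)] terminal -1; root [(2,4)] d6

value((2,4), X) = +1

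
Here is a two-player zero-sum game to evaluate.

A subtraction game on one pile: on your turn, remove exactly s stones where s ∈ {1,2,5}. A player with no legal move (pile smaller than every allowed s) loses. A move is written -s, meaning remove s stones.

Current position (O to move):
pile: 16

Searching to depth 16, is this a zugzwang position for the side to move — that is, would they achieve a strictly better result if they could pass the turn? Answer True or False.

[16] O move#1: -1:+1/15*, -2:-1/14, -5:-1/11
[15] X move#2: -1:-1/14*, -2:-1/13, -5:-1/10
[14] O move#3: -1:-1/13, -2:+1/12*, -5:+1/9
[12] X move#4: -1:-1/11*, -2:-1/10, -5:-1/7
[11] O move#5: -1:-1/10, -2:+1/9*, -5:+1/6
[9] X move#6: -1:-1/8*, -2:-1/7, -5:-1/4
[8] O move#7: -1:-1/7, -2:+1/6*, -5:+1/3
[6] X move#8: -1:-1/5*, -2:-1/4, -5:-1/1
[5] O move#9: -1:-1/4, -2:+1/3*, -5:+1/0
[3] X move#10: -1:-1/2*, -2:-1/1
[2] O move#11: -1:-1/1, -2:+1/0*
[0] end (terminal -1, X#12); searched 16 to 16
suppose O passes — search the same position with X to move:
pass> [16] X move#1: -1:+1/15*, -2:-1/14, -5:-1/11
pass> [15] O move#2: -1:-1/14*, -2:-1/13, -5:-1/10
pass> [14] X move#3: -1:-1/13, -2:+1/12*, -5:+1/9
pass> [12] O move#4: -1:-1/11*, -2:-1/10, -5:-1/7
pass> [11] X move#5: -1:-1/10, -2:+1/9*, -5:+1/6
pass> [9] O move#6: -1:-1/8*, -2:-1/7, -5:-1/4
pass> [8] X move#7: -1:-1/7, -2:+1/6*, -5:+1/3
pass> [6] O move#8: -1:-1/5*, -2:-1/4, -5:-1/1
pass> [5] X move#9: -1:-1/4, -2:+1/3*, -5:+1/0
pass> [3] O move#10: -1:-1/2*, -2:-1/1
pass> [2] X move#11: -1:-1/1, -2:+1/0*
pass> [0] end (terminal -1, O#12); searched 16 to 16
for O: play +1, pass -1

zugzwang(16, O) = False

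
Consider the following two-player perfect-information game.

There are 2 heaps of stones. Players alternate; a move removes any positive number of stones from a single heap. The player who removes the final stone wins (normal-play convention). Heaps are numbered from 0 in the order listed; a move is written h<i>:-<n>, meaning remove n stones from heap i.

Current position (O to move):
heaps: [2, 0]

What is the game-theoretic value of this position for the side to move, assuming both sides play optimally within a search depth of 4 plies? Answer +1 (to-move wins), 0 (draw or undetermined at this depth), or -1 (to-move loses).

value((2,0), O) = +1

ply 1, O at (2,0) | h0:-1=-1→(1,0); h0:-2=+1→(0,0)*
ply 2: (0,0) is terminal -1 (X); from (2,0) depth 4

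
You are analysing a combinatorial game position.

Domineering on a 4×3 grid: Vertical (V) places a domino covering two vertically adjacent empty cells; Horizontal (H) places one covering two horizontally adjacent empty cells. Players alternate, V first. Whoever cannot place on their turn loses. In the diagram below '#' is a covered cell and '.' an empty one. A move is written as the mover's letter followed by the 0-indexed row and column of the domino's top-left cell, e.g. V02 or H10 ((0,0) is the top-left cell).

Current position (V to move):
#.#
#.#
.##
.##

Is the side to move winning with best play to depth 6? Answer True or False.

V winning at [#.#/#.#/.##/.##]: True

ply 1, V at #.#/#.#/.##/.## | V01=+1→###/###/.##/.##*; V20=+1→#.#/#.#/###/###
ply 2: ###/###/.##/.## is terminal -1 (H); from #.#/#.#/.##/.## depth 6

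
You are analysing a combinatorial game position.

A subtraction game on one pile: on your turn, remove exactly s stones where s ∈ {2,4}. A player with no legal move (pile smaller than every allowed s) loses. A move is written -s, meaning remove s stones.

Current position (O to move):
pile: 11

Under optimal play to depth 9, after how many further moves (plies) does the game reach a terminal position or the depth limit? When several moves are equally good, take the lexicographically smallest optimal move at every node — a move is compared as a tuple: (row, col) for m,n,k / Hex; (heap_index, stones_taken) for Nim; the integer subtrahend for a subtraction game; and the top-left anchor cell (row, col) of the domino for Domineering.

PV length from [11]: 3 plies

[11] O move#1: -2:-1/9, -4:+1/7*
[7] X move#2: -2:-1/5*, -4:-1/3
[5] O move#3: -2:-1/3, -4:+1/1*
[1] end (terminal -1, X#4); searched 11 to 9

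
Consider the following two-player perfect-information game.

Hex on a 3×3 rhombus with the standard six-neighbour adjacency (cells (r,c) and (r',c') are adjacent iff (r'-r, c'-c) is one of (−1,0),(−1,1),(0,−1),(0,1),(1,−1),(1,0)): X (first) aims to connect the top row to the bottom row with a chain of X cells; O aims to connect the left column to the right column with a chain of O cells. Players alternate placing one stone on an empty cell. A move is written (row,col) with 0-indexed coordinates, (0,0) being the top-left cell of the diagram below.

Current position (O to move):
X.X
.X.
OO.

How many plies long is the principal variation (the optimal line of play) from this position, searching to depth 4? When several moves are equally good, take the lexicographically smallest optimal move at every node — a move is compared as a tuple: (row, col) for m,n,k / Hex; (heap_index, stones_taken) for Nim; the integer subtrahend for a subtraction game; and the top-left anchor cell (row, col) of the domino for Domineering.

PV length from [X.X/.X./OO.]: 3 plies

[X.X/.X./OO.] O move#1: (0,1):+1/XOX/.X./OO.*, (1,0):+1/X.X/OX./OO., (1,2):+1/X.X/.XO/OO., (2,2):+1/X.X/.X./OOO
[XOX/.X./OO.] X move#2: (1,0):-1/XOX/XX./OO.*, (1,2):-1/XOX/.XX/OO., (2,2):-1/XOX/.X./OOX
[XOX/XX./OO.] O move#3: (1,2):+1/XOX/XXO/OO.*, (2,2):+1/XOX/XX./OOO
[XOX/XXO/OO.] end (terminal -1, X#4); searched X.X/.X./OO. to 4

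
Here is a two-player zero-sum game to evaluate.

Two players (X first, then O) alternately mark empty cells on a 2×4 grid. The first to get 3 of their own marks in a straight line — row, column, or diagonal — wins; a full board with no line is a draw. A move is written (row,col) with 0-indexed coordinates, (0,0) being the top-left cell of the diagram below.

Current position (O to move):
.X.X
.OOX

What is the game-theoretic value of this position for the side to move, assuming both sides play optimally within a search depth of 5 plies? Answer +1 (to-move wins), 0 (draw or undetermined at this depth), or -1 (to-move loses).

p1 O@[.X.X/.OOX]: (0,0)[OX.X/.OOX]-1 (0,2)[.XOX/.OOX]+0 (1,0)[.X.X/OOOX]+1*
p2 X@[.X.X/OOOX] terminal -1; root [.X.X/.OOX] d5

value(.X.X/.OOX, O) = +1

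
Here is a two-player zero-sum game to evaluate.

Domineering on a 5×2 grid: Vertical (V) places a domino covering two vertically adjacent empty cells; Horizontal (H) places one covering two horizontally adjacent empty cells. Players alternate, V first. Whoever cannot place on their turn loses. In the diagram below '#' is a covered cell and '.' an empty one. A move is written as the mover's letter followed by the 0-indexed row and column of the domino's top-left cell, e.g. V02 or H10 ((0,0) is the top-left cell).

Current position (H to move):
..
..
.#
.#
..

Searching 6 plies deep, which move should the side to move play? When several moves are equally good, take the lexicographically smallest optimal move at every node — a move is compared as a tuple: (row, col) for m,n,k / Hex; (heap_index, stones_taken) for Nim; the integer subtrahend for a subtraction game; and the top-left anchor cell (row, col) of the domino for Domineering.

H's best at [../../.#/.#/..]: H00

p1 H@[../../.#/.#/..]: H00[##/../.#/.#/..]+1* H10[../##/.#/.#/..]+1 H40[../../.#/.#/##]-1
p2 V@[##/../.#/.#/..]: V10[##/#./##/.#/..]-1* V20[##/../##/##/..]-1 V30[##/../.#/##/#.]-1
p3 H@[##/#./##/.#/..]: H40[##/#./##/.#/##]+1*
p4 V@[##/#./##/.#/##] terminal -1; root [../../.#/.#/..] d6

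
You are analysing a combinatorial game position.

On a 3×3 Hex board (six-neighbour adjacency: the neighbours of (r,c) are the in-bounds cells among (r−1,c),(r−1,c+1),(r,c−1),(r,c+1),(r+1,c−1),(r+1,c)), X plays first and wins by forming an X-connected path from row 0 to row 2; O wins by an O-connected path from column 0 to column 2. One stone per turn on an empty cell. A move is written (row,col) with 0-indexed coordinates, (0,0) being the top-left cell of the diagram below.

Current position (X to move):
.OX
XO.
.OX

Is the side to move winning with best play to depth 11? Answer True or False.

X winning at [.OX/XO./.OX]: True

ply 1, X at .OX/XO./.OX | (0,0)=+1→XOX/XO./.OX*; (1,2)=+1→.OX/XOX/.OX; (2,0)=+1→.OX/XO./XOX
ply 2, O at XOX/XO./.OX | (1,2)=-1→XOX/XOO/.OX*; (2,0)=-1→XOX/XO./OOX
ply 3, X at XOX/XOO/.OX | (2,0)=+1→XOX/XOO/XOX*
ply 4: XOX/XOO/XOX is terminal -1 (O); from .OX/XO./.OX depth 11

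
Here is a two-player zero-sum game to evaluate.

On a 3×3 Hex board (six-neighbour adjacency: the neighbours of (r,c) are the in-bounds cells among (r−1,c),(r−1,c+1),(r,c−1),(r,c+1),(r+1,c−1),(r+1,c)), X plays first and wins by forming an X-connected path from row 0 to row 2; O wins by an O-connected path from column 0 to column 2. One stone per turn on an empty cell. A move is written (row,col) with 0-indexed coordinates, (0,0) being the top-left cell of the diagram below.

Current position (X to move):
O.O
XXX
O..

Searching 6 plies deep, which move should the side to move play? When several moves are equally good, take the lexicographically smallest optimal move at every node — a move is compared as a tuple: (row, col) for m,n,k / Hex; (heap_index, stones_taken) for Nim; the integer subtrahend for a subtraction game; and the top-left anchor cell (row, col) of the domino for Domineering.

p1 X@[O.O/XXX/O..]: (0,1)[OXO/XXX/O..]+1* (2,1)[O.O/XXX/OX.]-1 (2,2)[O.O/XXX/O.X]-1
p2 O@[OXO/XXX/O..]: (2,1)[OXO/XXX/OO.]-1* (2,2)[OXO/XXX/O.O]-1
p3 X@[OXO/XXX/OO.]: (2,2)[OXO/XXX/OOX]+1*
p4 O@[OXO/XXX/OOX] terminal -1; root [O.O/XXX/O..] d6

X's best at [O.O/XXX/O..]: (0,1)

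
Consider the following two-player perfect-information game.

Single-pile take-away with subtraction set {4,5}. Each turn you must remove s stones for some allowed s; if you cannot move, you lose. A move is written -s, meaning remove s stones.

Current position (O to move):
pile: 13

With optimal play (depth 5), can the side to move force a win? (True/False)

O winning at [13]: True

p1 O@[13]: -4[9]+1* -5[8]-1
p2 X@[9]: -4[5]-1* -5[4]-1
p3 O@[5]: -4[1]+1* -5[0]+1
p4 X@[1] terminal -1; root [13] d5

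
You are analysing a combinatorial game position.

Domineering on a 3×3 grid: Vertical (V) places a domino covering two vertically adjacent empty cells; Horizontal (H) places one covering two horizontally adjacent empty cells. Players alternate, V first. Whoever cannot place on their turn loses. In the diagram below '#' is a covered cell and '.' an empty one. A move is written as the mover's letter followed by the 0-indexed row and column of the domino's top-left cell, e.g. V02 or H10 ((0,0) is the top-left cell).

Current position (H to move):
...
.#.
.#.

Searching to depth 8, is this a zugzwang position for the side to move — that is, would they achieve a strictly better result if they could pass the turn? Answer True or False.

zugzwang(.../.#./.#., H) = False

ply 1, H at .../.#./.#. | H00=-1→##./.#./.#.*; H01=-1→.##/.#./.#.
ply 2, V at ##./.#./.#. | V02=+1→###/.##/.#.*; V10=+1→##./##./##.; V12=+1→##./.##/.##
ply 3: ###/.##/.#. is terminal -1 (H); from .../.#./.#. depth 8
if H skipped the turn, V would face:
~ ply 1, V at .../.#./.#. | V00=+1→#../##./.#.*; V02=+1→..#/.##/.#.; V10=+1→.../##./##.; V12=+1→.../.##/.##
~ ply 2, H at #../##./.#. | H01=-1→###/##./.#.*
~ ply 3, V at ###/##./.#. | V12=+1→###/###/.##*
~ ply 4: ###/###/.## is terminal -1 (H); from .../.#./.#. depth 8
compare (H): move=-1 vs pass=-1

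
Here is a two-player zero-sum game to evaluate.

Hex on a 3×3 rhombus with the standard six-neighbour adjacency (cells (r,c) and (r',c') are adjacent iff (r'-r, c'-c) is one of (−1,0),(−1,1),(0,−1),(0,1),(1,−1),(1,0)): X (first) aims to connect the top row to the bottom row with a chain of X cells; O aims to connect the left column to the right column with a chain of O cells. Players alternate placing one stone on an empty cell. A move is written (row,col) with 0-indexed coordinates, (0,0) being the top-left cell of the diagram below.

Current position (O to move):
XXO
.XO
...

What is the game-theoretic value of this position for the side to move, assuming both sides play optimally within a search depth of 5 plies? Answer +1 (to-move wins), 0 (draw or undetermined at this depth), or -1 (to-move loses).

ply 1, O at XXO/.XO/... | (1,0)=-1→XXO/OXO/...*; (2,0)=-1→XXO/.XO/O..; (2,1)=-1→XXO/.XO/.O.; (2,2)=-1→XXO/.XO/..O
ply 2, X at XXO/OXO/... | (2,0)=+1→XXO/OXO/X..*; (2,1)=+1→XXO/OXO/.X.; (2,2)=+1→XXO/OXO/..X
ply 3: XXO/OXO/X.. is terminal -1 (O); from XXO/.XO/... depth 5

value(XXO/.XO/..., O) = -1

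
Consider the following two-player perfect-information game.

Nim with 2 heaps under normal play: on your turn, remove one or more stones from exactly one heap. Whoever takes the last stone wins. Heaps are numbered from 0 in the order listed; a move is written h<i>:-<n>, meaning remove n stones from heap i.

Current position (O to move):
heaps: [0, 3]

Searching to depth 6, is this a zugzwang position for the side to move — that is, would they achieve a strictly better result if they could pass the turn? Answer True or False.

ply 1, O at (0,3) | h1:-1=-1→(0,2); h1:-2=-1→(0,1); h1:-3=+1→(0,0)*
ply 2: (0,0) is terminal -1 (X); from (0,3) depth 6
suppose O passes — search the same position with X to move:
pass> ply 1, X at (0,3) | h1:-1=-1→(0,2); h1:-2=-1→(0,1); h1:-3=+1→(0,0)*
pass> ply 2: (0,0) is terminal -1 (O); from (0,3) depth 6
for O: play +1, pass -1

zugzwang((0,3), O) = False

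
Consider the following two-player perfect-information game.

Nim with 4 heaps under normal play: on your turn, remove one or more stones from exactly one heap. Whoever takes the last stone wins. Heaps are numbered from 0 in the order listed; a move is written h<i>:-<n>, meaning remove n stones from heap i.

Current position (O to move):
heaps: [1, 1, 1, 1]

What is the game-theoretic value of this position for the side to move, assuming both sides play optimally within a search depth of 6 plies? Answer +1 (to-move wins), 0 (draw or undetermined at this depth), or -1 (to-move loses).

[(1,1,1,1)] O move#1: h0:-1:-1/(0,1,1,1)*, h1:-1:-1/(1,0,1,1), h2:-1:-1/(1,1,0,1), h3:-1:-1/(1,1,1,0)
[(0,1,1,1)] X move#2: h1:-1:+1/(0,0,1,1)*, h2:-1:+1/(0,1,0,1), h3:-1:+1/(0,1,1,0)
[(0,0,1,1)] O move#3: h2:-1:-1/(0,0,0,1)*, h3:-1:-1/(0,0,1,0)
[(0,0,0,1)] X move#4: h3:-1:+1/(0,0,0,0)*
[(0,0,0,0)] end (terminal -1, O#5); searched (1,1,1,1) to 6

value((1,1,1,1), O) = -1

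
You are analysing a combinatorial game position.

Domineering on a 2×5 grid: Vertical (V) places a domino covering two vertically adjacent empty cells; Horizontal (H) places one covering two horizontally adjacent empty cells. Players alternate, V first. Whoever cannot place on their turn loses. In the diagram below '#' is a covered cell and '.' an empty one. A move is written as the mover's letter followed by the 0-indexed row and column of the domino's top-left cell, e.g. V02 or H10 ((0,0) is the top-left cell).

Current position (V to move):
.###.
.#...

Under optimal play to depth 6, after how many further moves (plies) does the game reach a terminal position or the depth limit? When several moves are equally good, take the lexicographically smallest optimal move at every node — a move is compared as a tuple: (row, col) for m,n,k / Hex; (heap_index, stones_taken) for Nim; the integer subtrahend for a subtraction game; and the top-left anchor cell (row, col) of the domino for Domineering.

[.###./.#...] V move#1: V00:-1/####./##..., V04:+1/.####/.#..#*
[.####/.#..#] H move#2: H12:-1/.####/.####*
[.####/.####] V move#3: V00:+1/#####/#####*
[#####/#####] end (terminal -1, H#4); searched .###./.#... to 6

PV length from [.###./.#...]: 3 plies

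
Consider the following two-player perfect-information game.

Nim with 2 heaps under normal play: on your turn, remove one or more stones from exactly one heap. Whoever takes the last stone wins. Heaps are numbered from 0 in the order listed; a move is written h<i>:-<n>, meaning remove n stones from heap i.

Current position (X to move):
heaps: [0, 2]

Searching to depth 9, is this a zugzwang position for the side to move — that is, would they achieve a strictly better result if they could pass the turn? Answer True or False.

zugzwang((0,2), X) = False

[(0,2)] X move#1: h1:-1:-1/(0,1), h1:-2:+1/(0,0)*
[(0,0)] end (terminal -1, O#2); searched (0,2) to 9
if X skipped the turn, O would face:
~ [(0,2)] O move#1: h1:-1:-1/(0,1), h1:-2:+1/(0,0)*
~ [(0,0)] end (terminal -1, X#2); searched (0,2) to 9
compare (X): move=+1 vs pass=-1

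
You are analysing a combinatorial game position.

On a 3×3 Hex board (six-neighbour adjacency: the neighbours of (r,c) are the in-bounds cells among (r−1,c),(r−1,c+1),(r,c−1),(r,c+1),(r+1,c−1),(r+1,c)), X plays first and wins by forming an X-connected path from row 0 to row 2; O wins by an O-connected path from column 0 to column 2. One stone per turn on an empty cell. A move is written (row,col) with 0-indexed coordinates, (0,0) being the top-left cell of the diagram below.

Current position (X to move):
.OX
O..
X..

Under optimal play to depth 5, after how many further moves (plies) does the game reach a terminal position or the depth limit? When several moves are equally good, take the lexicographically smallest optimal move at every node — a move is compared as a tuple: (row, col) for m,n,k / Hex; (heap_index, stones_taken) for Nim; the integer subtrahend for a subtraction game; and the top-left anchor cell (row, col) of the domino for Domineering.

PV length from [.OX/O../X..]: 5 plies

ply 1, X at .OX/O../X.. | (0,0)=+1→XOX/O../X..*; (1,1)=+1→.OX/OX./X..; (1,2)=+1→.OX/O.X/X..; (2,1)=+1→.OX/O../XX.; (2,2)=+1→.OX/O../X.X
ply 2, O at XOX/O../X.. | (1,1)=-1→XOX/OO./X..*; (1,2)=-1→XOX/O.O/X..; (2,1)=-1→XOX/O../XO.; (2,2)=-1→XOX/O../X.O
ply 3, X at XOX/OO./X.. | (1,2)=+1→XOX/OOX/X..*; (2,1)=-1→XOX/OO./XX.; (2,2)=-1→XOX/OO./X.X
ply 4, O at XOX/OOX/X.. | (2,1)=-1→XOX/OOX/XO.*; (2,2)=-1→XOX/OOX/X.O
ply 5, X at XOX/OOX/XO. | (2,2)=+1→XOX/OOX/XOX*
ply 6: XOX/OOX/XOX is terminal -1 (O); from .OX/O../X.. depth 5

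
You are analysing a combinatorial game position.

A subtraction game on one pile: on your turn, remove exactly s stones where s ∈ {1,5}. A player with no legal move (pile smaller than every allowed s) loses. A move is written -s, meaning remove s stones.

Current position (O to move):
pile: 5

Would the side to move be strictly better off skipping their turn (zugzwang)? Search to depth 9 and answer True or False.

[5] O move#1: -1:+1/4*, -5:+1/0
[4] X move#2: -1:-1/3*
[3] O move#3: -1:+1/2*
[2] X move#4: -1:-1/1*
[1] O move#5: -1:+1/0*
[0] end (terminal -1, X#6); searched 5 to 9
suppose O passes — search the same position with X to move:
pass> [5] X move#1: -1:+1/4*, -5:+1/0
pass> [4] O move#2: -1:-1/3*
pass> [3] X move#3: -1:+1/2*
pass> [2] O move#4: -1:-1/1*
pass> [1] X move#5: -1:+1/0*
pass> [0] end (terminal -1, O#6); searched 5 to 9
for O: play +1, pass -1

zugzwang(5, O) = False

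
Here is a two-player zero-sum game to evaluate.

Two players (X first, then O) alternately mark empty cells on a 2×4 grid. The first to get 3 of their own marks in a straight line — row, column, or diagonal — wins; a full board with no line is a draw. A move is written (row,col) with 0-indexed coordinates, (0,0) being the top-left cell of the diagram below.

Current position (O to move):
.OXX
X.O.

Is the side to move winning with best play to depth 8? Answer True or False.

[.OXX/X.O.] O move#1: (0,0):+0/OOXX/X.O.*, (1,1):+0/.OXX/XOO., (1,3):+0/.OXX/X.OO
[OOXX/X.O.] X move#2: (1,1):+0/OOXX/XXO.*, (1,3):+0/OOXX/X.OX
[OOXX/XXO.] O move#3: (1,3):+0/OOXX/XXOO*
[OOXX/XXOO] end (terminal +0, X#4); searched .OXX/X.O. to 8

O winning at [.OXX/X.O.]: False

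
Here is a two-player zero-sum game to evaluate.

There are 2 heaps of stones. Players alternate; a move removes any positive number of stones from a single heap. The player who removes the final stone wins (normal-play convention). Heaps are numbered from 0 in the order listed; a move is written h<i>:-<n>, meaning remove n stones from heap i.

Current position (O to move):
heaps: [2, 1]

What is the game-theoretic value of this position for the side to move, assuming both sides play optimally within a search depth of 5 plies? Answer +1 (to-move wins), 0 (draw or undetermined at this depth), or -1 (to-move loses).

value((2,1), O) = +1

[(2,1)] O move#1: h0:-1:+1/(1,1)*, h0:-2:-1/(0,1), h1:-1:-1/(2,0)
[(1,1)] X move#2: h0:-1:-1/(0,1)*, h1:-1:-1/(1,0)
[(0,1)] O move#3: h1:-1:+1/(0,0)*
[(0,0)] end (terminal -1, X#4); searched (2,1) to 5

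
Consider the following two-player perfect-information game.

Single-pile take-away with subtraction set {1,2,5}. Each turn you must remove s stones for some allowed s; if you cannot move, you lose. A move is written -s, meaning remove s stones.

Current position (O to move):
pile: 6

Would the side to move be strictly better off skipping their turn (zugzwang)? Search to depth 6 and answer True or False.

zugzwang(6, O) = True

ply 1, O at 6 | -1=-1→5*; -2=-1→4; -5=-1→1
ply 2, X at 5 | -1=-1→4; -2=+1→3*; -5=+1→0
ply 3, O at 3 | -1=-1→2*; -2=-1→1
ply 4, X at 2 | -1=-1→1; -2=+1→0*
ply 5: 0 is terminal -1 (O); from 6 depth 6
pass branch (X moves first from the same position):
  | ply 1, X at 6 | -1=-1→5*; -2=-1→4; -5=-1→1
  | ply 2, O at 5 | -1=-1→4; -2=+1→3*; -5=+1→0
  | ply 3, X at 3 | -1=-1→2*; -2=-1→1
  | ply 4, O at 2 | -1=-1→1; -2=+1→0*
  | ply 5: 0 is terminal -1 (X); from 6 depth 6
O moving scores -1; O passing scores +1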